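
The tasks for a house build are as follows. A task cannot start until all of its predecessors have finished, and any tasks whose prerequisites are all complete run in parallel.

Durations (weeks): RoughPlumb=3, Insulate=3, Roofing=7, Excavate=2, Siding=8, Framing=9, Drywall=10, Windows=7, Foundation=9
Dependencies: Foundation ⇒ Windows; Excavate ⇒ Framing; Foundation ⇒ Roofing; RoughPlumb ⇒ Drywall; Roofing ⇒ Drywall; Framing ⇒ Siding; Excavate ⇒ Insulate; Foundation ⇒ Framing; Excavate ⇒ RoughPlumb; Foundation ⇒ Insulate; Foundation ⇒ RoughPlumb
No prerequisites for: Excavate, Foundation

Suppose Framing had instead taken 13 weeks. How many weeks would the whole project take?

30

Actual critical path: Foundation→Framing→Siding = 9+9+8 = 26 ⇒ 26 weeks.
Framing is on the critical path; changing it to 13 makes that path 30 weeks.
The critical path is still Foundation→Framing→Siding; finish is now 30 weeks.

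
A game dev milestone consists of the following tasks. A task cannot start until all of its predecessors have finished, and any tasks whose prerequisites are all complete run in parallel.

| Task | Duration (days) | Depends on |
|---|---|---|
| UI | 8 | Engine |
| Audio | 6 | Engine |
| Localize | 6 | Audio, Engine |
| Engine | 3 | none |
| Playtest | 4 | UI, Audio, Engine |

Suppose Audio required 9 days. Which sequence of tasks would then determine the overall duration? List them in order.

As given, the longest chain is Engine→Audio→Localize = 3+6+6 = 15, so the finish is 15 days.
Since Audio is critical, the +3 change carries straight to that chain (now 18 days).
That remains the longest chain; total 18 days.

Engine, Audio, Localize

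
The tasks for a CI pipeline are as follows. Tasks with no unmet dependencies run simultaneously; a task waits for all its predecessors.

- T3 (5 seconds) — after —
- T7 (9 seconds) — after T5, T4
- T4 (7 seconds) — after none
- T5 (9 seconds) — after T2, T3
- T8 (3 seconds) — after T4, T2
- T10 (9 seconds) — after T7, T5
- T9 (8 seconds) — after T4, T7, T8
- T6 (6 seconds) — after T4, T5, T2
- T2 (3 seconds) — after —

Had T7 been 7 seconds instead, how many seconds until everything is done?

30

Actual critical path: T3→T5→T7→T10 = 5+9+9+9 = 32 ⇒ 32 seconds.
T7 lies on that path, so at 7 seconds the path becomes 30 seconds.
That remains the longest chain; total 30 seconds.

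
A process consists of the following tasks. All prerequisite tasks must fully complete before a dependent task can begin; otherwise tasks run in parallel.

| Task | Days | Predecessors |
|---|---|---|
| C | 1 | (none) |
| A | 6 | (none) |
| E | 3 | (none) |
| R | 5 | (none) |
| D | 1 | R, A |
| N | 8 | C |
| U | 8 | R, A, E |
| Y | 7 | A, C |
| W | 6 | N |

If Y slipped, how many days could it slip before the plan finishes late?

C→N→W = 1+8+6 = 15 sets the makespan at 15 days.
The longest chain containing Y totals 13 days.
Slack of Y = 8 − 6 = 2 days.

2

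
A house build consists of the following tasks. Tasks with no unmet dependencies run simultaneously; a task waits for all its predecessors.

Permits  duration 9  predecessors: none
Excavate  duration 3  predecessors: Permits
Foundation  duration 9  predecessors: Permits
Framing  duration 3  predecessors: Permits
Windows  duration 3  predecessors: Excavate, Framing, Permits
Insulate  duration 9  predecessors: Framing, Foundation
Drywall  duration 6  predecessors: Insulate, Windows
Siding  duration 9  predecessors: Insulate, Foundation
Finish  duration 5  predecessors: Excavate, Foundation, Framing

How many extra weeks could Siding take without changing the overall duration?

The longest chain is Permits→Foundation→Insulate→Siding = 9+9+9+9 = 36; overall finish 36 weeks.
The longest chain containing Siding totals 36 weeks.
Slack of Siding = 27 − 27 = 0 weeks.

0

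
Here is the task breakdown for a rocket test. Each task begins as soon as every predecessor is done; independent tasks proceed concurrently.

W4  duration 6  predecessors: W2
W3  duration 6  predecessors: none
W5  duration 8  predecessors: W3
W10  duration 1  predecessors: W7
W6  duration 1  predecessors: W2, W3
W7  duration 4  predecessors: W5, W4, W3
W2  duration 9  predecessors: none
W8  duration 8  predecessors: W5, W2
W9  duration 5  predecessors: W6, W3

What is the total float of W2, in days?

2

W3→W5→W8 = 6+8+8 = 22 sets the makespan at 22 days.
W2 finishes as early as 9 and must finish by 11.
Float = 22 − 20 = 2.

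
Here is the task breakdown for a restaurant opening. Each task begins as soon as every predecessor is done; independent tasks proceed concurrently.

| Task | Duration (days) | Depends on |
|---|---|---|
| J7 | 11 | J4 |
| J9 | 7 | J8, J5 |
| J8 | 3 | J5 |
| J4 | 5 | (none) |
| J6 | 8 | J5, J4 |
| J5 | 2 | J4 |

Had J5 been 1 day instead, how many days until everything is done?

16

Actual critical path: J4→J5→J8→J9 = 5+2+3+7 = 17 ⇒ 17 days.
J5 lies on that path, so at 1 day the path becomes 16 days.
No other chain overtakes it, so the finish is 16 days.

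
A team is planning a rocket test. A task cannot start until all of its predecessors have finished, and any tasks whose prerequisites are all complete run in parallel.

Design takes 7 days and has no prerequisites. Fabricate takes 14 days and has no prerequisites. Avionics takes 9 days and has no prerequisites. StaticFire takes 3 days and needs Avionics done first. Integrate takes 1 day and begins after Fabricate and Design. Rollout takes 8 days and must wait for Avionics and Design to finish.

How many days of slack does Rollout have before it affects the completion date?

0

Avionics→Rollout = 9+8 = 17 sets the makespan at 17 days.
Rollout finishes as early as 17 and must finish by 17.
So Rollout can slip 17 − 17 = 0 days.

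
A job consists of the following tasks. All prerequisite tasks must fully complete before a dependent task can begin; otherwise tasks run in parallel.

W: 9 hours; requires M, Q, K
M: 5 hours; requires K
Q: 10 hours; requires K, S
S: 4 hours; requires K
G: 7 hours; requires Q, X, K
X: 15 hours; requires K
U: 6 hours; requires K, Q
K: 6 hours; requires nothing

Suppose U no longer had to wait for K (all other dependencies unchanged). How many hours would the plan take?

Original critical path: K→S→Q→W = 6+4+10+9 = 29 ⇒ 29 hours.
Dropping K→U doesn't change U's earliest start (20); another predecessor still binds.
New critical path: K→S→Q→W = 6+4+10+9 = 29 ⇒ 29 hours.

29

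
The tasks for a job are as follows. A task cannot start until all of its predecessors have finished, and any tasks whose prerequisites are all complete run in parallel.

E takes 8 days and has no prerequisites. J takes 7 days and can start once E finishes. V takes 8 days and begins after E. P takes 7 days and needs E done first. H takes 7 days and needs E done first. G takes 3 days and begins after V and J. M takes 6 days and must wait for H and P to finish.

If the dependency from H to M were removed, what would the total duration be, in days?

21

Original critical path: E→H→M = 8+7+6 = 21 ⇒ 21 days.
Dropping H→M doesn't change M's earliest start (15); another predecessor still binds.
The longest chain is now E→P→M = 8+7+6 = 21, so the job takes 21 days.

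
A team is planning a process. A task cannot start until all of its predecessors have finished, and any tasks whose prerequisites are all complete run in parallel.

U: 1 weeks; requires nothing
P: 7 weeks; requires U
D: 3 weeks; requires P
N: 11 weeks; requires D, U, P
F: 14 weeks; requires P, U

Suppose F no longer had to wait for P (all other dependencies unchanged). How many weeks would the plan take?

Original critical path: U→P→D→N = 1+7+3+11 = 22 ⇒ 22 weeks.
Without P→F, F's earliest start moves from 8 to 1.
After: U→P→D→N = 1+7+3+11 = 22 → 22 weeks.

22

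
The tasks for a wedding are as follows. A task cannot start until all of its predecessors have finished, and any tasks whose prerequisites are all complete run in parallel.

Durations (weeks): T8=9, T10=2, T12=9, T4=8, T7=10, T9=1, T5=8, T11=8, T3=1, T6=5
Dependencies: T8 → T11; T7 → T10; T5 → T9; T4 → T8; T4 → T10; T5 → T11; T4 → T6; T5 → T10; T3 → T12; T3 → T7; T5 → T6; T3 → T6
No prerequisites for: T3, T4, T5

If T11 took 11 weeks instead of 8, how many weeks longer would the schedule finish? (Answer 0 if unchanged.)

3

As given, the longest chain is T4→T8→T11 = 8+9+8 = 25, so the finish is 25 weeks.
T11 is on the critical path; changing it to 11 makes that path 28 weeks.
That remains the longest chain; total 28 weeks.
Change in finish: 28 − 25 = +3 weeks.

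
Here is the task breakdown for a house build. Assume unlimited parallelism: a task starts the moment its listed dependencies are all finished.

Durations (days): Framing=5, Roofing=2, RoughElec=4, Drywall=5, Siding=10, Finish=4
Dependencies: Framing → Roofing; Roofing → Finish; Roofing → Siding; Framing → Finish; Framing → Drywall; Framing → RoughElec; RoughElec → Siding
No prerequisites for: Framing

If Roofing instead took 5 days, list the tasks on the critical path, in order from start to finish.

Framing, Roofing, Siding

The binding path is Framing→RoughElec→Siding = 5+4+10 = 19; finish at 19 days.
Roofing has 2 days of float (longest path through it is 17).
Now Framing→Roofing→Siding = 5+5+10 = 20 is longest, so the finish becomes 20 days.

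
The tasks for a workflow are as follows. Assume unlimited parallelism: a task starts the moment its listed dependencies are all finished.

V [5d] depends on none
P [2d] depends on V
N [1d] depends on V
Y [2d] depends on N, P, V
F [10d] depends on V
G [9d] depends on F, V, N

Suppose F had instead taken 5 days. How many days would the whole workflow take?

19

As given, the longest chain is V→F→G = 5+10+9 = 24, so the finish is 24 days.
Since F is critical, the -5 change carries straight to that chain (now 19 days).
That remains the longest chain; total 19 days.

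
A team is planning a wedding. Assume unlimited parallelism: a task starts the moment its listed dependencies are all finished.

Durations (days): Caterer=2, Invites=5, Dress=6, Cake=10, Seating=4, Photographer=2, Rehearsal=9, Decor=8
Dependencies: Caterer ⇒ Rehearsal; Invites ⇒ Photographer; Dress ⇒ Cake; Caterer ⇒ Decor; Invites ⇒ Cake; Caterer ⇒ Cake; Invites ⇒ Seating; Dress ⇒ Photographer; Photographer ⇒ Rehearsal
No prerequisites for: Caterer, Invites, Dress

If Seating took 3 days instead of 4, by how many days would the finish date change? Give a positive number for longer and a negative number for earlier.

Critical path before the change: Dress→Photographer→Rehearsal = 6+2+9 = 17 giving 17 days.
Seating is off the critical path — its longest chain is 9 days, giving 8 of slack.
No other chain overtakes it, so the finish is 17 days.
Change in finish: 17 − 17 = +0 days.

0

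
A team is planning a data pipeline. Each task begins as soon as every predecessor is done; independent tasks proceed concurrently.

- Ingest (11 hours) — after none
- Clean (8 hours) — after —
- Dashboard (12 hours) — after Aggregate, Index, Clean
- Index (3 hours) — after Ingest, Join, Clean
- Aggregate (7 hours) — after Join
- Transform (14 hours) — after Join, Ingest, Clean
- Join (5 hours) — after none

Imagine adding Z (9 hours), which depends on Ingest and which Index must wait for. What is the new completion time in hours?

Originally the job takes 26 hours.
With Z inserted, Index now waits for max(Ingest, Join, Clean, Z).
New critical path: Ingest→Z→Index→Dashboard = 11+9+3+12 = 35 ⇒ 35 hours.

35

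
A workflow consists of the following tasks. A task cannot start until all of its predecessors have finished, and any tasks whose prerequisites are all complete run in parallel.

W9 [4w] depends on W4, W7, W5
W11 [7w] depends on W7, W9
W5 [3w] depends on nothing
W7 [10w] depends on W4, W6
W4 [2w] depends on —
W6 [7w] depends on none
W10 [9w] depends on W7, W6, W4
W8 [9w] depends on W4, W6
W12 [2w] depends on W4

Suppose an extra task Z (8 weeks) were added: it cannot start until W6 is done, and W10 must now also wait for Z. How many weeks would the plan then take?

Originally the plan takes 28 weeks.
With Z inserted, W10 now waits for max(W7, W6, W4, Z).
New critical path: W6→W7→W9→W11 = 7+10+4+7 = 28 ⇒ 28 weeks.

28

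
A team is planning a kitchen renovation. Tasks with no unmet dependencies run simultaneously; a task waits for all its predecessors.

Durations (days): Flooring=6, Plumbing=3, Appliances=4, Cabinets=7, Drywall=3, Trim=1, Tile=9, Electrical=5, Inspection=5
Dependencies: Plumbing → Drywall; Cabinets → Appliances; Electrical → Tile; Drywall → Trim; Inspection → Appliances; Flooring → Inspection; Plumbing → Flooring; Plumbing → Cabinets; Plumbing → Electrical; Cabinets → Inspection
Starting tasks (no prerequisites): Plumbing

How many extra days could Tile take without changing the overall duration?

2

Critical path: Plumbing→Cabinets→Inspection→Appliances = 3+7+5+4 = 19, so the finish is 19 days.
The longest chain containing Tile totals 17 days.
So Tile can slip 19 − 17 = 2 days.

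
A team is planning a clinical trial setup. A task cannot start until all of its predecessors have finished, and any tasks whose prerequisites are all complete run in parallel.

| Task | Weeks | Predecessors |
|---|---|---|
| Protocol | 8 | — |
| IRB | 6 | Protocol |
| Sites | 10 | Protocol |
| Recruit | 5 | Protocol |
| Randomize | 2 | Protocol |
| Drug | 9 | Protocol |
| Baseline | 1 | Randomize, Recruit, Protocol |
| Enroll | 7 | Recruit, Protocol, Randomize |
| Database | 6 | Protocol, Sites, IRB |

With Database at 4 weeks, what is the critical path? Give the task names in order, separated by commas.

Protocol, Sites, Database

Baseline: Protocol→Sites→Database = 8+10+6 = 24 → 24 weeks.
Database lies on that path, so at 4 weeks the path becomes 22 weeks.
The critical path is still Protocol→Sites→Database; finish is now 22 weeks.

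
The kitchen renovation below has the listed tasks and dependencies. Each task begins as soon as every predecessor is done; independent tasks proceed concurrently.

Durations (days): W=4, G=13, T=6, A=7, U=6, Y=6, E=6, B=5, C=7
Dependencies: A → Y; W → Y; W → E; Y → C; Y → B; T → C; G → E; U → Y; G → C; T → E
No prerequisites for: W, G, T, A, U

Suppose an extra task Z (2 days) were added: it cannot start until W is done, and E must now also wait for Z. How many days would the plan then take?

Originally the plan takes 20 days.
With Z inserted, E now waits for max(W, G, T, Z).
New critical path: G→C = 13+7 = 20 ⇒ 20 days.

20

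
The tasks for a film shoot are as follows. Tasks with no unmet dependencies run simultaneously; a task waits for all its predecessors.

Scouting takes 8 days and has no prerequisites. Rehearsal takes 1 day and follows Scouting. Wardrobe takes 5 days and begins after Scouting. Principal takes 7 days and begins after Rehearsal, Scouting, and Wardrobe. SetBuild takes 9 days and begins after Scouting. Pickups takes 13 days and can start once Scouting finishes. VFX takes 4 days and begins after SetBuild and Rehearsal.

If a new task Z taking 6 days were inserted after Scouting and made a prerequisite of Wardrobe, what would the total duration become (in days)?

26

Originally the plan takes 21 days.
With Z inserted, Wardrobe now waits for max(Scouting, Z).
New critical path: Scouting→Z→Wardrobe→Principal = 8+6+5+7 = 26 ⇒ 26 days.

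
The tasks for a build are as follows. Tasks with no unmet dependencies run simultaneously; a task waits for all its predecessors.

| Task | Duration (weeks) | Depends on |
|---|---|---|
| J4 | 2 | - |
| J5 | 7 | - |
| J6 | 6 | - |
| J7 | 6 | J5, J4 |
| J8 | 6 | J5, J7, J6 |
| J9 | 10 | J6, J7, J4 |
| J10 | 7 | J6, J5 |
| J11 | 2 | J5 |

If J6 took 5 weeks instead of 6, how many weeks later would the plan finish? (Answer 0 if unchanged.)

The binding path is J5→J7→J9 = 7+6+10 = 23; finish at 23 weeks.
The longest path through J6 is only 16 weeks, so J6 has float 7.
No other chain overtakes it, so the finish is 23 weeks.
Change in finish: 23 − 23 = +0 weeks.

0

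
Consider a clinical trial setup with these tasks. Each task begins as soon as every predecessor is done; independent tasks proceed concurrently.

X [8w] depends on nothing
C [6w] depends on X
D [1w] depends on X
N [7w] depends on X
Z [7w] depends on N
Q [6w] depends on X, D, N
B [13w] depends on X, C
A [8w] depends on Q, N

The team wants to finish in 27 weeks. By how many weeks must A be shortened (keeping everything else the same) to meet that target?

Current finish: 29 weeks; target: 27.
A is on every critical path, so each week cut from A cuts the finish by one (this holds down to a finish of 27).
Need 29 − 27 = 2 weeks off A → A becomes 6 weeks, finish becomes 27.

2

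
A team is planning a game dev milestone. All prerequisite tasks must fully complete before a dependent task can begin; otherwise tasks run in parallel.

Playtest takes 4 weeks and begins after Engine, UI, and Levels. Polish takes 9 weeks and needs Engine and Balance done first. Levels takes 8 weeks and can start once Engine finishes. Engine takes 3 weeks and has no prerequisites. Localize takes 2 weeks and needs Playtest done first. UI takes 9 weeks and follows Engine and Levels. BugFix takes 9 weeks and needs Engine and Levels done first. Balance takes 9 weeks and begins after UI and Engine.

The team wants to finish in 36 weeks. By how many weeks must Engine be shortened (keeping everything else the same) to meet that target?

2

Current finish: 38 weeks; target: 36.
Engine is on every critical path, so each week cut from Engine cuts the finish by one (this holds down to a finish of 36).
Need 38 − 36 = 2 weeks off Engine → Engine becomes 1 week, finish becomes 36.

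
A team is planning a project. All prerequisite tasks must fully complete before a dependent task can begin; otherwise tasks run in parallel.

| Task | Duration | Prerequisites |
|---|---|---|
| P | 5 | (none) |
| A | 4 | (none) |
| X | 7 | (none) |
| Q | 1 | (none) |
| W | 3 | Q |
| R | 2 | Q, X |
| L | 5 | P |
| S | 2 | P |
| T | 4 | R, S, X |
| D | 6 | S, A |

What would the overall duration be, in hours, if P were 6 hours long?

14

Critical path before the change: P→S→D = 5+2+6 = 13 giving 13 hours.
P is on the critical path; changing it to 6 makes that path 14 hours.
No other chain overtakes it, so the finish is 14 hours.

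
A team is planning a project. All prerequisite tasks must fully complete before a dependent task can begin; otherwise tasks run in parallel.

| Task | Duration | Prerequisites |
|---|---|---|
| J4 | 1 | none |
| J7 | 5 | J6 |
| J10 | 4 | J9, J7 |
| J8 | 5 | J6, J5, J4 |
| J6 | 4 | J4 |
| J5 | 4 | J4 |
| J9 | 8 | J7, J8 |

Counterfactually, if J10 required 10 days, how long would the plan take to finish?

28

Critical path before the change: J4→J5→J8→J9→J10 = 1+4+5+8+4 = 22 giving 22 days.
J10 is on the critical path; changing it to 10 makes that path 28 days.
That remains the longest chain; total 28 days.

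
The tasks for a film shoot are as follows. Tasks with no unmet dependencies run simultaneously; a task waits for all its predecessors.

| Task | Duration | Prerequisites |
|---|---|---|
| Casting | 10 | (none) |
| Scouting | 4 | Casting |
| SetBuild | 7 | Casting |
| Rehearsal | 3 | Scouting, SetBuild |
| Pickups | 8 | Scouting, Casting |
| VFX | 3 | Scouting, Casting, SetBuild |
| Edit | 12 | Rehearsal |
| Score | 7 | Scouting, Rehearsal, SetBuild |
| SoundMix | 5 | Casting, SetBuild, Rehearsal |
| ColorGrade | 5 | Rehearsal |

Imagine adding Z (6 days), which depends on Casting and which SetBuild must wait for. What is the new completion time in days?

Originally the film shoot takes 32 days.
With Z inserted, SetBuild now waits for max(Casting, Z).
New critical path: Casting→Z→SetBuild→Rehearsal→Edit = 10+6+7+3+12 = 38 ⇒ 38 days.

38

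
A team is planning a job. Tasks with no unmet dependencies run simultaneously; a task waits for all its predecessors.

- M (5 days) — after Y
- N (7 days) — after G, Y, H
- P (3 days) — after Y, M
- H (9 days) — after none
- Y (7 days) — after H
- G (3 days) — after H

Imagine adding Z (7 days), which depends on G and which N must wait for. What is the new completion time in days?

26

Originally the schedule takes 24 days.
With Z inserted, N now waits for max(G, Y, H, Z).
New critical path: H→G→Z→N = 9+3+7+7 = 26 ⇒ 26 days.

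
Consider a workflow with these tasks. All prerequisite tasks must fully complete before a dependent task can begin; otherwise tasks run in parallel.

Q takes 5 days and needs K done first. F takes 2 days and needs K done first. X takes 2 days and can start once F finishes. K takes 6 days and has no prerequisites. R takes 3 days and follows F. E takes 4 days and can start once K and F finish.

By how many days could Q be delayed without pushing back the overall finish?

Critical path: K→F→E = 6+2+4 = 12, so the finish is 12 days.
Longest path through Q: 11 days (earliest finish 11, latest finish 12).
So Q can slip 12 − 11 = 1 day.

1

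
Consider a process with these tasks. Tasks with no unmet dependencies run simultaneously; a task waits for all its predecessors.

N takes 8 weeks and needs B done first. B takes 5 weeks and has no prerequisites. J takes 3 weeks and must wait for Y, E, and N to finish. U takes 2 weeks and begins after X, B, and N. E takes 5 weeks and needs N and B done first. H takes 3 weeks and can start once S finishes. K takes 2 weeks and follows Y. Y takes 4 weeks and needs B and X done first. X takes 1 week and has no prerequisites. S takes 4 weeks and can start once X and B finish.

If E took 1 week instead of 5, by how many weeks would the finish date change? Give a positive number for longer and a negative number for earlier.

-4

Baseline: B→N→E→J = 5+8+5+3 = 21 → 21 weeks.
E lies on that path, so at 1 week the path becomes 17 weeks.
The critical path is still B→N→E→J; finish is now 17 weeks.
Change in finish: 17 − 21 = -4 weeks.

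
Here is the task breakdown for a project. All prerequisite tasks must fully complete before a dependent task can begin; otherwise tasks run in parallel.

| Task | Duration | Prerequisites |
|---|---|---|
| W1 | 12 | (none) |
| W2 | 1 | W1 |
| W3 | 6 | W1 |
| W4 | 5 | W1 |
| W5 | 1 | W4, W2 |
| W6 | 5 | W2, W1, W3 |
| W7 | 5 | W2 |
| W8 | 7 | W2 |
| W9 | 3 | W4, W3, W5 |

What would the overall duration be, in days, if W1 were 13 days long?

As given, the longest chain is W1→W3→W6 = 12+6+5 = 23, so the finish is 23 days.
W1 lies on that path, so at 13 days the path becomes 24 days.
No other chain overtakes it, so the finish is 24 days.

24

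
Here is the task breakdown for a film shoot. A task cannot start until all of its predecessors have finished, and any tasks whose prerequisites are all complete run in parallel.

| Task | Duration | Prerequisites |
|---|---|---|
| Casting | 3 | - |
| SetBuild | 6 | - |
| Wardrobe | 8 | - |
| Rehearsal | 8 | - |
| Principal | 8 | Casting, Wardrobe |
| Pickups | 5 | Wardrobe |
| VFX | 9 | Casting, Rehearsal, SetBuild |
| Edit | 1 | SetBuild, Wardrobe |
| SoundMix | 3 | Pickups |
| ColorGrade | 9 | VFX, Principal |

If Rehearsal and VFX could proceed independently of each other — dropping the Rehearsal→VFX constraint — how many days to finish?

25

Original critical path: Rehearsal→VFX→ColorGrade = 8+9+9 = 26 ⇒ 26 days.
Without Rehearsal→VFX, VFX's earliest start moves from 8 to 6.
The longest chain is now Wardrobe→Principal→ColorGrade = 8+8+9 = 25, so the job takes 25 days.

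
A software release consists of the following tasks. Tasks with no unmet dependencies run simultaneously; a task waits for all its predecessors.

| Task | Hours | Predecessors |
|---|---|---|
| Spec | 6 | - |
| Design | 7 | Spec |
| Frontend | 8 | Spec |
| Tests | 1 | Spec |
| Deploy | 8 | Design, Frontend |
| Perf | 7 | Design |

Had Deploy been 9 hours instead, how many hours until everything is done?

As given, the longest chain is Spec→Frontend→Deploy = 6+8+8 = 22, so the finish is 22 hours.
Since Deploy is critical, the +1 change carries straight to that chain (now 23 hours).
The critical path is still Spec→Frontend→Deploy; finish is now 23 hours.

23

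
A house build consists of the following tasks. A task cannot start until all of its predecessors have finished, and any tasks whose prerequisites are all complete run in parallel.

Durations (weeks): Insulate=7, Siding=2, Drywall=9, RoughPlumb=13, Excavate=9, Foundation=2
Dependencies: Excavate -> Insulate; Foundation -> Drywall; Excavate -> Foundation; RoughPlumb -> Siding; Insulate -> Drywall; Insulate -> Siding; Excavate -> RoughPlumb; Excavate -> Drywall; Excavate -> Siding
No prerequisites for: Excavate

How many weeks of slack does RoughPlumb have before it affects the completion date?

1

The longest chain is Excavate→Insulate→Drywall = 9+7+9 = 25; overall finish 25 weeks.
RoughPlumb finishes as early as 22 and must finish by 23.
Slack of RoughPlumb = 10 − 9 = 1 week.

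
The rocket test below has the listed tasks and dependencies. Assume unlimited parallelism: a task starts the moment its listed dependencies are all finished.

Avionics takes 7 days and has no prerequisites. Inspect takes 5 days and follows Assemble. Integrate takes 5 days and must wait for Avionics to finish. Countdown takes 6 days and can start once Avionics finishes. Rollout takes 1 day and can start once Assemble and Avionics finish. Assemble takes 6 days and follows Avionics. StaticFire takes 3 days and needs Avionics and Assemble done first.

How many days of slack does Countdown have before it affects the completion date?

5

The longest chain is Avionics→Assemble→Inspect = 7+6+5 = 18; overall finish 18 days.
Longest path through Countdown: 13 days (earliest finish 13, latest finish 18).
So Countdown can slip 18 − 13 = 5 days.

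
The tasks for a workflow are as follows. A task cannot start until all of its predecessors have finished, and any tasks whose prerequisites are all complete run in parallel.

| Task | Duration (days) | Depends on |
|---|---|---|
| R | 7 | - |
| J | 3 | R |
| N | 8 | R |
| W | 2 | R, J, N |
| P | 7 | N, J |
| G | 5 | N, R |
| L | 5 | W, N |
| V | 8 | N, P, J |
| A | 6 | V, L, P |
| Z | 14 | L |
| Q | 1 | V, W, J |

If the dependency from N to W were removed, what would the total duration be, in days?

Before: longest chain R→N→W→L→Z = 7+8+2+5+14 = 36, finish 36.
Without N→W, W's earliest start moves from 15 to 10.
The longest chain is now R→N→P→V→A = 7+8+7+8+6 = 36, so the schedule takes 36 days.

36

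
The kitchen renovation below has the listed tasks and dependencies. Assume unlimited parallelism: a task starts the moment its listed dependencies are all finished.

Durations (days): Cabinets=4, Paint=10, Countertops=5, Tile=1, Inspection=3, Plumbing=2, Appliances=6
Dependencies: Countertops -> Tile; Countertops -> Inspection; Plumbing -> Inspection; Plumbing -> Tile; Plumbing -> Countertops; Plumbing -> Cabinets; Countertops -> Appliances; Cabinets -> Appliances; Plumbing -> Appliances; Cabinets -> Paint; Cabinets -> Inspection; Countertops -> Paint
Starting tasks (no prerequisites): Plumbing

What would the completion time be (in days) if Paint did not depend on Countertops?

16

With the dependency in place, Plumbing→Countertops→Paint = 2+5+10 = 17 sets the finish at 17 days.
Without Countertops→Paint, Paint's earliest start moves from 7 to 6.
The longest chain is now Plumbing→Cabinets→Paint = 2+4+10 = 16, so the project takes 16 days.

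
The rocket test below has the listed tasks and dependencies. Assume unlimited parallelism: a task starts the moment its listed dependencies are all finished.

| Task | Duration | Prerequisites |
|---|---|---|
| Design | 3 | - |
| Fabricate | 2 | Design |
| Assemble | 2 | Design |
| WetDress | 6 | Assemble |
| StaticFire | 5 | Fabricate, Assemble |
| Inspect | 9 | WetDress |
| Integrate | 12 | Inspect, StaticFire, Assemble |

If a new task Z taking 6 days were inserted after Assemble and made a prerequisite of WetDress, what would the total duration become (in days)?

Originally the rocket test takes 32 days.
With Z inserted, WetDress now waits for max(Assemble, Z).
New critical path: Design→Assemble→Z→WetDress→Inspect→Integrate = 3+2+6+6+9+12 = 38 ⇒ 38 days.

38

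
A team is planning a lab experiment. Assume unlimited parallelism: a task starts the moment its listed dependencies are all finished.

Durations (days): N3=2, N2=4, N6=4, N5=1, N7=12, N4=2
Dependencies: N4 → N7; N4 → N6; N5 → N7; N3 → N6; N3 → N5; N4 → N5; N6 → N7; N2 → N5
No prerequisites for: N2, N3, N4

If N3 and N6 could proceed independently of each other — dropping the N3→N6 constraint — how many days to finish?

Original critical path: N3→N6→N7 = 2+4+12 = 18 ⇒ 18 days.
Dropping N3→N6 doesn't change N6's earliest start (2); another predecessor still binds.
New critical path: N4→N6→N7 = 2+4+12 = 18 ⇒ 18 days.

18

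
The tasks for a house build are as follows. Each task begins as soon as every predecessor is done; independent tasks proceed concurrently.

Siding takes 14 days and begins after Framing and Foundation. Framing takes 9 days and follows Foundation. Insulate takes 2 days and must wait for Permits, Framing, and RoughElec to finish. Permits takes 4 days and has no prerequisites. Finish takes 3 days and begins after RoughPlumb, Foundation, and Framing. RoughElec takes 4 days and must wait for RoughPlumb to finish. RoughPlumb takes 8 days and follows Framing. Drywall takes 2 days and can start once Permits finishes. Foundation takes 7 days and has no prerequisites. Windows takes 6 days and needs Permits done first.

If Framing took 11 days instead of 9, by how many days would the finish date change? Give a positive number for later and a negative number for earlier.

2

Baseline: Foundation→Framing→RoughPlumb→RoughElec→Insulate = 7+9+8+4+2 = 30 → 30 days.
Framing is on the critical path; changing it to 11 makes that path 32 days.
No other chain overtakes it, so the finish is 32 days.
Change in finish: 32 − 30 = +2 days.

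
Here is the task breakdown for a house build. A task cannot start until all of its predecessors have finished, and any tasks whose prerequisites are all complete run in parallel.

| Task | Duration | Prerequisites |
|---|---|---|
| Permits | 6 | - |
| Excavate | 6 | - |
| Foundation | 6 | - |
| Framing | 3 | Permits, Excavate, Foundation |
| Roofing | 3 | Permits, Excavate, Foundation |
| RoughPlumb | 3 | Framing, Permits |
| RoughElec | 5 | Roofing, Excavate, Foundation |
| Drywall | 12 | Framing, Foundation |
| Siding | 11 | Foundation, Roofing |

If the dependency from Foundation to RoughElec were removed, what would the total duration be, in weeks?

21

Before: longest chain Permits→Framing→Drywall = 6+3+12 = 21, finish 21.
Dropping Foundation→RoughElec doesn't change RoughElec's earliest start (9); another predecessor still binds.
After: Permits→Framing→Drywall = 6+3+12 = 21 → 21 weeks.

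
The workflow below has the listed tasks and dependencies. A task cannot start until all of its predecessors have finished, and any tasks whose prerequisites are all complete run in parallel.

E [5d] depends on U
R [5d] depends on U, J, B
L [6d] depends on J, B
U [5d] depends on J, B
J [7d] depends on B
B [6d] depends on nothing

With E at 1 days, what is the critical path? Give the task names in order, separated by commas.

As given, the longest chain is B→J→U→E = 6+7+5+5 = 23, so the finish is 23 days.
E lies on that path, so at 1 day the path becomes 19 days.
The binding chain switches to B→J→U→R = 6+7+5+5 = 23; finish 23 days.

B, J, U, R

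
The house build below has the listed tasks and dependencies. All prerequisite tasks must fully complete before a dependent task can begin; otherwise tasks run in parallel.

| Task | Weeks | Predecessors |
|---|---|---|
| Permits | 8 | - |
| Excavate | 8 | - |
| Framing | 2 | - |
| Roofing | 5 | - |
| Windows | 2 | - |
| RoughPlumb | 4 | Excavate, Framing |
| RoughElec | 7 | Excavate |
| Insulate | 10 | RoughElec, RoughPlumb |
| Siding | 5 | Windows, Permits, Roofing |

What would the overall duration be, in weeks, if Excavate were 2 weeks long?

As given, the longest chain is Excavate→RoughElec→Insulate = 8+7+10 = 25, so the finish is 25 weeks.
Since Excavate is critical, the -6 change carries straight to that chain (now 19 weeks).
No other chain overtakes it, so the finish is 19 weeks.

19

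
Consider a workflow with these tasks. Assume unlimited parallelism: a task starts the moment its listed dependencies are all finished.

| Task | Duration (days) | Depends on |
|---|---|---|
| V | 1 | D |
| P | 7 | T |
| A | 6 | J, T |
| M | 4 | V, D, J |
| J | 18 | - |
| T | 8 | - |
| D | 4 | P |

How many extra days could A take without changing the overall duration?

The longest chain is J→A = 18+6 = 24; overall finish 24 days.
A finishes as early as 24 and must finish by 24.
Float = 24 − 24 = 0.

0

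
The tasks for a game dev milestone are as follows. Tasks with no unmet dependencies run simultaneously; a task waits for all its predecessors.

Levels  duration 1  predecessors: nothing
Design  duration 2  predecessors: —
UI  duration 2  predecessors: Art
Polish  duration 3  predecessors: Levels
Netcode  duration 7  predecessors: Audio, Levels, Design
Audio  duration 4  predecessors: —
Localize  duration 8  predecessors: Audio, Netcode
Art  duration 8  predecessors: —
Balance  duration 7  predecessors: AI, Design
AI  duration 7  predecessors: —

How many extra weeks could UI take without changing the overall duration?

Critical path: Audio→Netcode→Localize = 4+7+8 = 19, so the finish is 19 weeks.
Longest path through UI: 10 weeks (earliest finish 10, latest finish 19).
Float = 19 − 10 = 9.

9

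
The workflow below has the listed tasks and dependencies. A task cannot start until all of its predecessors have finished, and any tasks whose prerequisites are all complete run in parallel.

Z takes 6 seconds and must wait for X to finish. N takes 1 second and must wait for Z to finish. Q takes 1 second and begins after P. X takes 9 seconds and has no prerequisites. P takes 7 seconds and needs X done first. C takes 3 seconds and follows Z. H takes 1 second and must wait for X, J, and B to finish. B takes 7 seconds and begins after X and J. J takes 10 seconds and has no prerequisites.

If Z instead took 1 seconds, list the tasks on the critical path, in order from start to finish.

Critical path before the change: X→Z→C = 9+6+3 = 18 giving 18 seconds.
Z is on the critical path; changing it to 1 makes that path 13 seconds.
New critical path: J→B→H = 10+7+1 = 18 ⇒ 18 seconds.

J, B, H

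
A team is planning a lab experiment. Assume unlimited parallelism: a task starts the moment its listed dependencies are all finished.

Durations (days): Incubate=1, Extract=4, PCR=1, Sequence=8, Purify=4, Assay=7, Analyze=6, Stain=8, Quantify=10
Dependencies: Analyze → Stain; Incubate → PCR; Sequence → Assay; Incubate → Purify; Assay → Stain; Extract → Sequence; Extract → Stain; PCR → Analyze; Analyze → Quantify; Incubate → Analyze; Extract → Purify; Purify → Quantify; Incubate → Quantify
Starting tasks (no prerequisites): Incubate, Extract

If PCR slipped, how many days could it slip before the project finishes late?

Extract→Sequence→Assay→Stain = 4+8+7+8 = 27 sets the makespan at 27 days.
Longest path through PCR: 18 days (earliest finish 2, latest finish 11).
So PCR can slip 11 − 2 = 9 days.

9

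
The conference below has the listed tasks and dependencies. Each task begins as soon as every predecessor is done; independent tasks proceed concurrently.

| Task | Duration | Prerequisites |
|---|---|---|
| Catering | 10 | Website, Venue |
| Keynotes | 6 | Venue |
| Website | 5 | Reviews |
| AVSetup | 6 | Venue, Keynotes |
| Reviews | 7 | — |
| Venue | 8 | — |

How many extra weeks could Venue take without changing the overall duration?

Reviews→Website→Catering = 7+5+10 = 22 sets the makespan at 22 weeks.
The longest chain containing Venue totals 20 weeks.
So Venue can slip 10 − 8 = 2 weeks.

2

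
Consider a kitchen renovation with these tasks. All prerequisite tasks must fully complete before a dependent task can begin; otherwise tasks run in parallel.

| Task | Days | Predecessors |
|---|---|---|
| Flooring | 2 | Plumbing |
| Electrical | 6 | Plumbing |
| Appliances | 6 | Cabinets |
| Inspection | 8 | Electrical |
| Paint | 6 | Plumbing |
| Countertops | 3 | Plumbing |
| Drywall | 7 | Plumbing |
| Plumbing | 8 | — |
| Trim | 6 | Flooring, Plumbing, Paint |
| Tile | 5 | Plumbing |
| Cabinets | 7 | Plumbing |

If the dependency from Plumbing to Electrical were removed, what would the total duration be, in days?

21

Before: longest chain Plumbing→Electrical→Inspection = 8+6+8 = 22, finish 22.
Without Plumbing→Electrical, Electrical's earliest start moves from 8 to 0.
After: Plumbing→Cabinets→Appliances = 8+7+6 = 21 → 21 days.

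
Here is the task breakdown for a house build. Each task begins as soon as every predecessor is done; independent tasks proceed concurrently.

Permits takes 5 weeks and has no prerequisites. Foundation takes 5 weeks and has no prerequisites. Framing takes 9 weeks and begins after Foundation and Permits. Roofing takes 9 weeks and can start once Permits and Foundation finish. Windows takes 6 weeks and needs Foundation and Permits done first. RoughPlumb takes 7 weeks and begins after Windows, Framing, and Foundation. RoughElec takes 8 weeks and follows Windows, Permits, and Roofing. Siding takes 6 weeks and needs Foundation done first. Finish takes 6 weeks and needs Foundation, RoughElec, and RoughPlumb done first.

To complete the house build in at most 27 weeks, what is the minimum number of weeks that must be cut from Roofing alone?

Current finish: 28 weeks; target: 27.
Roofing is on every critical path, so each week cut from Roofing cuts the finish by one (this holds down to a finish of 27).
Need 28 − 27 = 1 week off Roofing → Roofing becomes 8 weeks, finish becomes 27.

1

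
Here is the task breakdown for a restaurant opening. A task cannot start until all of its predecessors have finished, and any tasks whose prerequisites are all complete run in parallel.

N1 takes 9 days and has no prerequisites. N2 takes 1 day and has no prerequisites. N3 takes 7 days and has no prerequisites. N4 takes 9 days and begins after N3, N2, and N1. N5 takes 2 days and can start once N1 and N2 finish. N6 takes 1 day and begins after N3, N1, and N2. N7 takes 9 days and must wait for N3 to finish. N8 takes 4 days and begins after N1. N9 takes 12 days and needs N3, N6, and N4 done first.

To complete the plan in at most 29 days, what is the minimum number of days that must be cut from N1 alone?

1

Current finish: 30 days; target: 29.
N1 is on every critical path, so each day cut from N1 cuts the finish by one (this holds down to a finish of 28).
Need 30 − 29 = 1 day off N1 → N1 becomes 8 days, finish becomes 29.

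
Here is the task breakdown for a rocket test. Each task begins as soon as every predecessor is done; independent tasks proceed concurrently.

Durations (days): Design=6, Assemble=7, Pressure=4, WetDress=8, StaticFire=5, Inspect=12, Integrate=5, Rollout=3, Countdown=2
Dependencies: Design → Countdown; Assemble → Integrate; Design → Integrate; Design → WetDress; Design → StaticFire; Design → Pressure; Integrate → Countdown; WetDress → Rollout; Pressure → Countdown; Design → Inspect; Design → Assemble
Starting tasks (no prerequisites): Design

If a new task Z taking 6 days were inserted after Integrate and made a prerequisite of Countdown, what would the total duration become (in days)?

Originally the plan takes 20 days.
With Z inserted, Countdown now waits for max(Pressure, Design, Integrate, Z).
New critical path: Design→Assemble→Integrate→Z→Countdown = 6+7+5+6+2 = 26 ⇒ 26 days.

26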